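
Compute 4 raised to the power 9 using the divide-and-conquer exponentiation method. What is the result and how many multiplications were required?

Computing 4^9 by squaring (build up from 4^1; each line after the first costs one multiplication):

4^1 = 4
4^2 = (4^1)^2 = 4^2 = 16
4^4 = (4^2)^2 = 16^2 = 256
4^8 = (4^4)^2 = 256^2 = 65536
4^9 = 4 * 4^8 = 4 * 65536 = 262144

Result: 262144
Multiplications needed: 4 (4 lines after 4^1)

4^9 = 262144. Using exponentiation by squaring, this requires 4 multiplications. The key idea: if the exponent is even, square the half-power; if odd, multiply by the base once.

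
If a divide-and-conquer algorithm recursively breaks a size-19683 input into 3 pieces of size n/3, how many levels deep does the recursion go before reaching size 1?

For divide and conquer with division factor 3:

Problem sizes at each level:
Level 0: 19683
Level 1: 6561
Level 2: 2187
Level 3: 729
Level 4: 243
Level 5: 81
Level 6: 27
Level 7: 9
Level 8: 3
Level 9: 1

The root is level 0 and the size-1 base case is level 9 (the tree spans levels 0 through 9, i.e. 10 levels counting the root), so the depth is the number of divisions: log_3(19683) = 9

The recursion tree depth is log_3(19683) = 9. At each level, the problem size is divided by 3, so it takes 9 divisions to reduce to a base case of size 1. The algorithm makes 3 recursive calls at each level.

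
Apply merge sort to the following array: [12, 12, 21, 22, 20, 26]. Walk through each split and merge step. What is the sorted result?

Merge sort trace:

Split: [12, 12, 21, 22, 20, 26] -> [12, 12, 21] and [22, 20, 26]
  Split: [12, 12, 21] -> [12] and [12, 21]
    Split: [12, 21] -> [12] and [21]
    Merge: [12] + [21] -> [12, 21]
  Merge: [12] + [12, 21] -> [12, 12, 21]
  Split: [22, 20, 26] -> [22] and [20, 26]
    Split: [20, 26] -> [20] and [26]
    Merge: [20] + [26] -> [20, 26]
  Merge: [22] + [20, 26] -> [20, 22, 26]
Merge: [12, 12, 21] + [20, 22, 26] -> [12, 12, 20, 21, 22, 26]

Final sorted array: [12, 12, 20, 21, 22, 26]

The merge sort proceeds by recursively splitting the array and merging sorted halves.
After all merges, the sorted array is [12, 12, 20, 21, 22, 26].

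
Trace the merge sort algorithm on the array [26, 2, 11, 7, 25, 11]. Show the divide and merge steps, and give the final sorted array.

Merge sort trace:

Split: [26, 2, 11, 7, 25, 11] -> [26, 2, 11] and [7, 25, 11]
  Split: [26, 2, 11] -> [26] and [2, 11]
    Split: [2, 11] -> [2] and [11]
    Merge: [2] + [11] -> [2, 11]
  Merge: [26] + [2, 11] -> [2, 11, 26]
  Split: [7, 25, 11] -> [7] and [25, 11]
    Split: [25, 11] -> [25] and [11]
    Merge: [25] + [11] -> [11, 25]
  Merge: [7] + [11, 25] -> [7, 11, 25]
Merge: [2, 11, 26] + [7, 11, 25] -> [2, 7, 11, 11, 25, 26]

Final sorted array: [2, 7, 11, 11, 25, 26]

The merge sort proceeds by recursively splitting the array and merging sorted halves.
After all merges, the sorted array is [2, 7, 11, 11, 25, 26].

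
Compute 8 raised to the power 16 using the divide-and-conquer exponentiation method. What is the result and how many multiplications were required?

Computing 8^16 by squaring (build up from 8^1; each line after the first costs one multiplication):

8^1 = 8
8^2 = (8^1)^2 = 8^2 = 64
8^4 = (8^2)^2 = 64^2 = 4096
8^8 = (8^4)^2 = 4096^2 = 16777216
8^16 = (8^8)^2 = 16777216^2 = 281474976710656

Result: 281474976710656
Multiplications needed: 4 (4 lines after 8^1)

8^16 = 281474976710656. Using exponentiation by squaring, this requires 4 multiplications. The key idea: if the exponent is even, square the half-power; if odd, multiply by the base once.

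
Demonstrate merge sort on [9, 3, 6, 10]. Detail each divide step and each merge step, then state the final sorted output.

Merge sort trace:

Split: [9, 3, 6, 10] -> [9, 3] and [6, 10]
  Split: [9, 3] -> [9] and [3]
  Merge: [9] + [3] -> [3, 9]
  Split: [6, 10] -> [6] and [10]
  Merge: [6] + [10] -> [6, 10]
Merge: [3, 9] + [6, 10] -> [3, 6, 9, 10]

Final sorted array: [3, 6, 9, 10]

The merge sort proceeds by recursively splitting the array and merging sorted halves.
After all merges, the sorted array is [3, 6, 9, 10].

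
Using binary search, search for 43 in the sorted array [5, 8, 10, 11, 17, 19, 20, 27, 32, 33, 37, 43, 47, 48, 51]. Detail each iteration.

Binary search for 43 in [5, 8, 10, 11, 17, 19, 20, 27, 32, 33, 37, 43, 47, 48, 51]:

lo=0, hi=14, mid=7, arr[mid]=27 -> 27 < 43, search right half
lo=8, hi=14, mid=11, arr[mid]=43 -> Found target at index 11!

Binary search finds 43 at index 11 after 2 comparisons. The search repeatedly halves the search space by comparing with the middle element.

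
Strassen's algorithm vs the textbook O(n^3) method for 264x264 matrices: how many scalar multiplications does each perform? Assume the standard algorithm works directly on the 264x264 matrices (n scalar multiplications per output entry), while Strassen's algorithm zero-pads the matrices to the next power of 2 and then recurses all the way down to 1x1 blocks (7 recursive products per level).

Matrix multiplication for 264x264 matrices:

Strassen's algorithm requires power-of-2 dimensions. Pad 264x264 to 512x512 (next power of 2).

Standard algorithm: 264^3 = 18399744 multiplications
Strassen's algorithm: 7^(log2(512)) = 7^9 = 40353607 multiplications
Difference: 18399744 - 40353607 = -21953863 (Strassen uses MORE here due to padding overhead — for small or just-over-power-of-2 n, padding can outweigh the per-level savings)

Standard: 18399744 multiplications (264^3). Strassen: 40353607 multiplications (7^9, after padding to 512x512). Strassen reduces 8 recursive multiplications to 7 at each level.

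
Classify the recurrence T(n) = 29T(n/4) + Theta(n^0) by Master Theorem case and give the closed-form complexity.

Master Theorem for T(n) = 29T(n/4) + O(n^0):

a = 29, b = 4, c = 0
log_b(a) = log_4(29) = 2.4290

Case 1: c = 0 < log_4(29) = 2.4290
T(n) = O(n^(log_4 29))

For T(n) = 29T(n/4) + O(n^0): log_4(29) = 2.4290. This is Case 1 of the Master Theorem (c < log_b(a), work dominated by leaves), giving O(n^(log_4 29)).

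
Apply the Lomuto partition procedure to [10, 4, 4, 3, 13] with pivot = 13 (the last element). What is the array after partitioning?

Lomuto partition with pivot = 13:

Initial array: [10, 4, 4, 3, 13]

arr[0]=10 <= 13: swap with position 0, array becomes [10, 4, 4, 3, 13]
arr[1]=4 <= 13: swap with position 1, array becomes [10, 4, 4, 3, 13]
arr[2]=4 <= 13: swap with position 2, array becomes [10, 4, 4, 3, 13]
arr[3]=3 <= 13: swap with position 3, array becomes [10, 4, 4, 3, 13]

Place pivot at position 4: [10, 4, 4, 3, 13]
Pivot position: 4

After partitioning with pivot 13, the array becomes [10, 4, 4, 3, 13]. The pivot is placed at index 4. All elements to the left of the pivot are <= 13, and all elements to the right are > 13.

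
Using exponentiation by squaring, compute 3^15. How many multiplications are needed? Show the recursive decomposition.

Computing 3^15 by squaring (build up from 3^1; each line after the first costs one multiplication):

3^1 = 3
3^2 = (3^1)^2 = 3^2 = 9
3^3 = 3 * 3^2 = 3 * 9 = 27
3^6 = (3^3)^2 = 27^2 = 729
3^7 = 3 * 3^6 = 3 * 729 = 2187
3^14 = (3^7)^2 = 2187^2 = 4782969
3^15 = 3 * 3^14 = 3 * 4782969 = 14348907

Result: 14348907
Multiplications needed: 6 (6 lines after 3^1)

3^15 = 14348907. Using exponentiation by squaring, this requires 6 multiplications. The key idea: if the exponent is even, square the half-power; if odd, multiply by the base once.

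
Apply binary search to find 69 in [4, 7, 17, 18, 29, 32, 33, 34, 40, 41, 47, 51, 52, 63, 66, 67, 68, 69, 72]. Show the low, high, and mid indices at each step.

Binary search for 69 in [4, 7, 17, 18, 29, 32, 33, 34, 40, 41, 47, 51, 52, 63, 66, 67, 68, 69, 72]:

lo=0, hi=18, mid=9, arr[mid]=41 -> 41 < 69, search right half
lo=10, hi=18, mid=14, arr[mid]=66 -> 66 < 69, search right half
lo=15, hi=18, mid=16, arr[mid]=68 -> 68 < 69, search right half
lo=17, hi=18, mid=17, arr[mid]=69 -> Found target at index 17!

Binary search finds 69 at index 17 after 4 comparisons. The search repeatedly halves the search space by comparing with the middle element.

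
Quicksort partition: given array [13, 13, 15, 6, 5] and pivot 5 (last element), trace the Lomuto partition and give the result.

Lomuto partition with pivot = 5:

Initial array: [13, 13, 15, 6, 5]

arr[0]=13 > 5: no swap
arr[1]=13 > 5: no swap
arr[2]=15 > 5: no swap
arr[3]=6 > 5: no swap

Place pivot at position 0: [5, 13, 15, 6, 13]
Pivot position: 0

After partitioning with pivot 5, the array becomes [5, 13, 15, 6, 13]. The pivot is placed at index 0. All elements to the left of the pivot are <= 5, and all elements to the right are > 5.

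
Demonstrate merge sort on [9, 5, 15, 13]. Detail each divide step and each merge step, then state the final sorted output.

Merge sort trace:

Split: [9, 5, 15, 13] -> [9, 5] and [15, 13]
  Split: [9, 5] -> [9] and [5]
  Merge: [9] + [5] -> [5, 9]
  Split: [15, 13] -> [15] and [13]
  Merge: [15] + [13] -> [13, 15]
Merge: [5, 9] + [13, 15] -> [5, 9, 13, 15]

Final sorted array: [5, 9, 13, 15]

The merge sort proceeds by recursively splitting the array and merging sorted halves.
After all merges, the sorted array is [5, 9, 13, 15].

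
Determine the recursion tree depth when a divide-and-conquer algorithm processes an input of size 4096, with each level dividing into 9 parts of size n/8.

For divide and conquer with division factor 8:

Problem sizes at each level:
Level 0: 4096
Level 1: 512
Level 2: 64
Level 3: 8
Level 4: 1

The root is level 0 and the size-1 base case is level 4 (the tree spans levels 0 through 4, i.e. 5 levels counting the root), so the depth is the number of divisions: log_8(4096) = 4

The recursion tree depth is log_8(4096) = 4. At each level, the problem size is divided by 8, so it takes 4 divisions to reduce to a base case of size 1. The algorithm makes 9 recursive calls at each level.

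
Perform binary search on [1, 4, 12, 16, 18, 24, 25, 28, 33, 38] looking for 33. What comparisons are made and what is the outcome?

Binary search for 33 in [1, 4, 12, 16, 18, 24, 25, 28, 33, 38]:

lo=0, hi=9, mid=4, arr[mid]=18 -> 18 < 33, search right half
lo=5, hi=9, mid=7, arr[mid]=28 -> 28 < 33, search right half
lo=8, hi=9, mid=8, arr[mid]=33 -> Found target at index 8!

Binary search finds 33 at index 8 after 3 comparisons. The search repeatedly halves the search space by comparing with the middle element.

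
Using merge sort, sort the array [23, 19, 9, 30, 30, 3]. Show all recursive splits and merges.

Merge sort trace:

Split: [23, 19, 9, 30, 30, 3] -> [23, 19, 9] and [30, 30, 3]
  Split: [23, 19, 9] -> [23] and [19, 9]
    Split: [19, 9] -> [19] and [9]
    Merge: [19] + [9] -> [9, 19]
  Merge: [23] + [9, 19] -> [9, 19, 23]
  Split: [30, 30, 3] -> [30] and [30, 3]
    Split: [30, 3] -> [30] and [3]
    Merge: [30] + [3] -> [3, 30]
  Merge: [30] + [3, 30] -> [3, 30, 30]
Merge: [9, 19, 23] + [3, 30, 30] -> [3, 9, 19, 23, 30, 30]

Final sorted array: [3, 9, 19, 23, 30, 30]

The merge sort proceeds by recursively splitting the array and merging sorted halves.
After all merges, the sorted array is [3, 9, 19, 23, 30, 30].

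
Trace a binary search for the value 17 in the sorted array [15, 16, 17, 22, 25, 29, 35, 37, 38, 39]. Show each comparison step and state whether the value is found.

Binary search for 17 in [15, 16, 17, 22, 25, 29, 35, 37, 38, 39]:

lo=0, hi=9, mid=4, arr[mid]=25 -> 25 > 17, search left half
lo=0, hi=3, mid=1, arr[mid]=16 -> 16 < 17, search right half
lo=2, hi=3, mid=2, arr[mid]=17 -> Found target at index 2!

Binary search finds 17 at index 2 after 3 comparisons. The search repeatedly halves the search space by comparing with the middle element.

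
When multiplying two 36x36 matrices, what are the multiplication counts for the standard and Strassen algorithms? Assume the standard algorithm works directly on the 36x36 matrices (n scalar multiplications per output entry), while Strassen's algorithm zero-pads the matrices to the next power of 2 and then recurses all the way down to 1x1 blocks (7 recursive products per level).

Matrix multiplication for 36x36 matrices:

Strassen's algorithm requires power-of-2 dimensions. Pad 36x36 to 64x64 (next power of 2).

Standard algorithm: 36^3 = 46656 multiplications
Strassen's algorithm: 7^(log2(64)) = 7^6 = 117649 multiplications
Difference: 46656 - 117649 = -70993 (Strassen uses MORE here due to padding overhead — for small or just-over-power-of-2 n, padding can outweigh the per-level savings)

Standard: 46656 multiplications (36^3). Strassen: 117649 multiplications (7^6, after padding to 64x64). Strassen reduces 8 recursive multiplications to 7 at each level.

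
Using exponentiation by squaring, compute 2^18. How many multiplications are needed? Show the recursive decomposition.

Computing 2^18 by squaring (build up from 2^1; each line after the first costs one multiplication):

2^1 = 2
2^2 = (2^1)^2 = 2^2 = 4
2^4 = (2^2)^2 = 4^2 = 16
2^8 = (2^4)^2 = 16^2 = 256
2^9 = 2 * 2^8 = 2 * 256 = 512
2^18 = (2^9)^2 = 512^2 = 262144

Result: 262144
Multiplications needed: 5 (5 lines after 2^1)

2^18 = 262144. Using exponentiation by squaring, this requires 5 multiplications. The key idea: if the exponent is even, square the half-power; if odd, multiply by the base once.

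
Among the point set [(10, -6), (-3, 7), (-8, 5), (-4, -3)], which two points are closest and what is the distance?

Computing all pairwise distances among 4 points:

d((10, -6), (-3, 7)) = 18.3848
d((10, -6), (-8, 5)) = 21.095
d((10, -6), (-4, -3)) = 14.3178
d((-3, 7), (-8, 5)) = 5.3852 <-- minimum
d((-3, 7), (-4, -3)) = 10.0499
d((-8, 5), (-4, -3)) = 8.9443

Closest pair: (-3, 7) and (-8, 5) with distance 5.3852

The closest pair is (-3, 7) and (-8, 5) with Euclidean distance 5.3852. For 4 points, brute-force pairwise comparison is shown above. For large n, the divide-and-conquer algorithm (sort by x, recurse on halves, check the dividing strip) achieves O(n log n).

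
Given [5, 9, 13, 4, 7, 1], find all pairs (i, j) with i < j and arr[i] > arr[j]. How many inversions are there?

Finding inversions in [5, 9, 13, 4, 7, 1]:

(0, 3): arr[0]=5 > arr[3]=4
(0, 5): arr[0]=5 > arr[5]=1
(1, 3): arr[1]=9 > arr[3]=4
(1, 4): arr[1]=9 > arr[4]=7
(1, 5): arr[1]=9 > arr[5]=1
(2, 3): arr[2]=13 > arr[3]=4
(2, 4): arr[2]=13 > arr[4]=7
(2, 5): arr[2]=13 > arr[5]=1
(3, 5): arr[3]=4 > arr[5]=1
(4, 5): arr[4]=7 > arr[5]=1

Total inversions: 10

The array has 10 inversion(s): (0,3), (0,5), (1,3), (1,4), (1,5), (2,3), (2,4), (2,5), (3,5), (4,5). Each pair (i,j) satisfies i < j and arr[i] > arr[j].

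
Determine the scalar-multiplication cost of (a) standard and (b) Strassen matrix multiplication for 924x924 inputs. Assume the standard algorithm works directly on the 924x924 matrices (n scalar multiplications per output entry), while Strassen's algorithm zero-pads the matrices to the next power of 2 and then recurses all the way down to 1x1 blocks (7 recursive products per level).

Matrix multiplication for 924x924 matrices:

Strassen's algorithm requires power-of-2 dimensions. Pad 924x924 to 1024x1024 (next power of 2).

Standard algorithm: 924^3 = 788889024 multiplications
Strassen's algorithm: 7^(log2(1024)) = 7^10 = 282475249 multiplications
Savings: 788889024 - 282475249 = 506413775 multiplications

Standard: 788889024 multiplications (924^3). Strassen: 282475249 multiplications (7^10, after padding to 1024x1024). Strassen reduces 8 recursive multiplications to 7 at each level.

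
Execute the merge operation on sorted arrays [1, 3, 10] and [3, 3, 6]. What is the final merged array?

Merging process:

Compare 1 vs 3: take 1 from left. Merged: [1]
Compare 3 vs 3: take 3 from left. Merged: [1, 3]
Compare 10 vs 3: take 3 from right. Merged: [1, 3, 3]
Compare 10 vs 3: take 3 from right. Merged: [1, 3, 3, 3]
Compare 10 vs 6: take 6 from right. Merged: [1, 3, 3, 3, 6]
Append remaining from left: [10]. Merged: [1, 3, 3, 3, 6, 10]

Final merged array: [1, 3, 3, 3, 6, 10]
Total comparisons: 5

The merged array is [1, 3, 3, 3, 6, 10], requiring 5 comparisons. The merge step runs in O(n) time where n is the total number of elements.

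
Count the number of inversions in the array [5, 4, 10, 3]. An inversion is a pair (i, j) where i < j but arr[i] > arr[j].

Finding inversions in [5, 4, 10, 3]:

(0, 1): arr[0]=5 > arr[1]=4
(0, 3): arr[0]=5 > arr[3]=3
(1, 3): arr[1]=4 > arr[3]=3
(2, 3): arr[2]=10 > arr[3]=3

Total inversions: 4

The array has 4 inversion(s): (0,1), (0,3), (1,3), (2,3). Each pair (i,j) satisfies i < j and arr[i] > arr[j].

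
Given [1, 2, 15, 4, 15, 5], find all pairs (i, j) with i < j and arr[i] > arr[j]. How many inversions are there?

Finding inversions in [1, 2, 15, 4, 15, 5]:

(2, 3): arr[2]=15 > arr[3]=4
(2, 5): arr[2]=15 > arr[5]=5
(4, 5): arr[4]=15 > arr[5]=5

Total inversions: 3

The array has 3 inversion(s): (2,3), (2,5), (4,5). Each pair (i,j) satisfies i < j and arr[i] > arr[j].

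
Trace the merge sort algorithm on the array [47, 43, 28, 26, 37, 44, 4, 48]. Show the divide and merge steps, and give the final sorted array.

Merge sort trace:

Split: [47, 43, 28, 26, 37, 44, 4, 48] -> [47, 43, 28, 26] and [37, 44, 4, 48]
  Split: [47, 43, 28, 26] -> [47, 43] and [28, 26]
    Split: [47, 43] -> [47] and [43]
    Merge: [47] + [43] -> [43, 47]
    Split: [28, 26] -> [28] and [26]
    Merge: [28] + [26] -> [26, 28]
  Merge: [43, 47] + [26, 28] -> [26, 28, 43, 47]
  Split: [37, 44, 4, 48] -> [37, 44] and [4, 48]
    Split: [37, 44] -> [37] and [44]
    Merge: [37] + [44] -> [37, 44]
    Split: [4, 48] -> [4] and [48]
    Merge: [4] + [48] -> [4, 48]
  Merge: [37, 44] + [4, 48] -> [4, 37, 44, 48]
Merge: [26, 28, 43, 47] + [4, 37, 44, 48] -> [4, 26, 28, 37, 43, 44, 47, 48]

Final sorted array: [4, 26, 28, 37, 43, 44, 47, 48]

The merge sort proceeds by recursively splitting the array and merging sorted halves.
After all merges, the sorted array is [4, 26, 28, 37, 43, 44, 47, 48].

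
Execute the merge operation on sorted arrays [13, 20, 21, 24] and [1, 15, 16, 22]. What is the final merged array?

Merging process:

Compare 13 vs 1: take 1 from right. Merged: [1]
Compare 13 vs 15: take 13 from left. Merged: [1, 13]
Compare 20 vs 15: take 15 from right. Merged: [1, 13, 15]
Compare 20 vs 16: take 16 from right. Merged: [1, 13, 15, 16]
Compare 20 vs 22: take 20 from left. Merged: [1, 13, 15, 16, 20]
Compare 21 vs 22: take 21 from left. Merged: [1, 13, 15, 16, 20, 21]
Compare 24 vs 22: take 22 from right. Merged: [1, 13, 15, 16, 20, 21, 22]
Append remaining from left: [24]. Merged: [1, 13, 15, 16, 20, 21, 22, 24]

Final merged array: [1, 13, 15, 16, 20, 21, 22, 24]
Total comparisons: 7

The merged array is [1, 13, 15, 16, 20, 21, 22, 24], requiring 7 comparisons. The merge step runs in O(n) time where n is the total number of elements.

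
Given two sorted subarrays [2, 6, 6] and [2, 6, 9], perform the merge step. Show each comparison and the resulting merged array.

Merging process:

Compare 2 vs 2: take 2 from left. Merged: [2]
Compare 6 vs 2: take 2 from right. Merged: [2, 2]
Compare 6 vs 6: take 6 from left. Merged: [2, 2, 6]
Compare 6 vs 6: take 6 from left. Merged: [2, 2, 6, 6]
Append remaining from right: [6, 9]. Merged: [2, 2, 6, 6, 6, 9]

Final merged array: [2, 2, 6, 6, 6, 9]
Total comparisons: 4

The merged array is [2, 2, 6, 6, 6, 9], requiring 4 comparisons. The merge step runs in O(n) time where n is the total number of elements.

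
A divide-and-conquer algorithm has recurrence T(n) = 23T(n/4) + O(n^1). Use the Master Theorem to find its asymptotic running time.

Master Theorem for T(n) = 23T(n/4) + O(n^1):

a = 23, b = 4, c = 1
log_b(a) = log_4(23) = 2.2618

Case 1: c = 1 < log_4(23) = 2.2618
T(n) = O(n^(log_4 23))

For T(n) = 23T(n/4) + O(n^1): log_4(23) = 2.2618. This is Case 1 of the Master Theorem (c < log_b(a), work dominated by leaves), giving O(n^(log_4 23)).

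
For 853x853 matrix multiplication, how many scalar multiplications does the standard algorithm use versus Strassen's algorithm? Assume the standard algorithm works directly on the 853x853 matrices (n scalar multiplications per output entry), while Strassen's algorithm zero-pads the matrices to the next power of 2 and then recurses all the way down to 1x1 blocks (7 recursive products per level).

Matrix multiplication for 853x853 matrices:

Strassen's algorithm requires power-of-2 dimensions. Pad 853x853 to 1024x1024 (next power of 2).

Standard algorithm: 853^3 = 620650477 multiplications
Strassen's algorithm: 7^(log2(1024)) = 7^10 = 282475249 multiplications
Savings: 620650477 - 282475249 = 338175228 multiplications

Standard: 620650477 multiplications (853^3). Strassen: 282475249 multiplications (7^10, after padding to 1024x1024). Strassen reduces 8 recursive multiplications to 7 at each level.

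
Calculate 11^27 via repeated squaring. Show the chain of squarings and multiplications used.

Computing 11^27 by squaring (build up from 11^1; each line after the first costs one multiplication):

11^1 = 11
11^2 = (11^1)^2 = 11^2 = 121
11^3 = 11 * 11^2 = 11 * 121 = 1331
11^6 = (11^3)^2 = 1331^2 = 1771561
11^12 = (11^6)^2 = 1771561^2 = 3138428376721
11^13 = 11 * 11^12 = 11 * 3138428376721 = 34522712143931
11^26 = (11^13)^2 = 34522712143931^2 = 1191817653772720942460132761
11^27 = 11 * 11^26 = 11 * 1191817653772720942460132761 = 13109994191499930367061460371

Result: 13109994191499930367061460371
Multiplications needed: 7 (7 lines after 11^1)

11^27 = 13109994191499930367061460371. Using exponentiation by squaring, this requires 7 multiplications. The key idea: if the exponent is even, square the half-power; if odd, multiply by the base once.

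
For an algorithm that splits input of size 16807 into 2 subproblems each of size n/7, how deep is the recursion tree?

For divide and conquer with division factor 7:

Problem sizes at each level:
Level 0: 16807
Level 1: 2401
Level 2: 343
Level 3: 49
Level 4: 7
Level 5: 1

The root is level 0 and the size-1 base case is level 5 (the tree spans levels 0 through 5, i.e. 6 levels counting the root), so the depth is the number of divisions: log_7(16807) = 5

The recursion tree depth is log_7(16807) = 5. At each level, the problem size is divided by 7, so it takes 5 divisions to reduce to a base case of size 1. The algorithm makes 2 recursive calls at each level.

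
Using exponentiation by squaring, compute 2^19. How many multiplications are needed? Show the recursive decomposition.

Computing 2^19 by squaring (build up from 2^1; each line after the first costs one multiplication):

2^1 = 2
2^2 = (2^1)^2 = 2^2 = 4
2^4 = (2^2)^2 = 4^2 = 16
2^8 = (2^4)^2 = 16^2 = 256
2^9 = 2 * 2^8 = 2 * 256 = 512
2^18 = (2^9)^2 = 512^2 = 262144
2^19 = 2 * 2^18 = 2 * 262144 = 524288

Result: 524288
Multiplications needed: 6 (6 lines after 2^1)

2^19 = 524288. Using exponentiation by squaring, this requires 6 multiplications. The key idea: if the exponent is even, square the half-power; if odd, multiply by the base once.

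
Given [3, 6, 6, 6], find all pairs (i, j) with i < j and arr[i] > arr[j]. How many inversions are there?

Finding inversions in [3, 6, 6, 6]:


Total inversions: 0

The array has 0 inversions. It is already sorted.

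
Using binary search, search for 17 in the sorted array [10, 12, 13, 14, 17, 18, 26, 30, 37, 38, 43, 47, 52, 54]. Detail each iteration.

Binary search for 17 in [10, 12, 13, 14, 17, 18, 26, 30, 37, 38, 43, 47, 52, 54]:

lo=0, hi=13, mid=6, arr[mid]=26 -> 26 > 17, search left half
lo=0, hi=5, mid=2, arr[mid]=13 -> 13 < 17, search right half
lo=3, hi=5, mid=4, arr[mid]=17 -> Found target at index 4!

Binary search finds 17 at index 4 after 3 comparisons. The search repeatedly halves the search space by comparing with the middle element.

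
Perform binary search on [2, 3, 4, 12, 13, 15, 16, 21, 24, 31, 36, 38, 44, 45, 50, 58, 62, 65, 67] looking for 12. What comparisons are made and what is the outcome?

Binary search for 12 in [2, 3, 4, 12, 13, 15, 16, 21, 24, 31, 36, 38, 44, 45, 50, 58, 62, 65, 67]:

lo=0, hi=18, mid=9, arr[mid]=31 -> 31 > 12, search left half
lo=0, hi=8, mid=4, arr[mid]=13 -> 13 > 12, search left half
lo=0, hi=3, mid=1, arr[mid]=3 -> 3 < 12, search right half
lo=2, hi=3, mid=2, arr[mid]=4 -> 4 < 12, search right half
lo=3, hi=3, mid=3, arr[mid]=12 -> Found target at index 3!

Binary search finds 12 at index 3 after 5 comparisons. The search repeatedly halves the search space by comparing with the middle element.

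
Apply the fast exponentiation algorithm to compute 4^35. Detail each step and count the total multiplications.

Computing 4^35 by squaring (build up from 4^1; each line after the first costs one multiplication):

4^1 = 4
4^2 = (4^1)^2 = 4^2 = 16
4^4 = (4^2)^2 = 16^2 = 256
4^8 = (4^4)^2 = 256^2 = 65536
4^16 = (4^8)^2 = 65536^2 = 4294967296
4^17 = 4 * 4^16 = 4 * 4294967296 = 17179869184
4^34 = (4^17)^2 = 17179869184^2 = 295147905179352825856
4^35 = 4 * 4^34 = 4 * 295147905179352825856 = 1180591620717411303424

Result: 1180591620717411303424
Multiplications needed: 7 (7 lines after 4^1)

4^35 = 1180591620717411303424. Using exponentiation by squaring, this requires 7 multiplications. The key idea: if the exponent is even, square the half-power; if odd, multiply by the base once.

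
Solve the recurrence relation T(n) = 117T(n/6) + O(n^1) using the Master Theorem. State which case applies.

Master Theorem for T(n) = 117T(n/6) + O(n^1):

a = 117, b = 6, c = 1
log_b(a) = log_6(117) = 2.6578

Case 1: c = 1 < log_6(117) = 2.6578
T(n) = O(n^(log_6 117))

For T(n) = 117T(n/6) + O(n^1): log_6(117) = 2.6578. This is Case 1 of the Master Theorem (c < log_b(a), work dominated by leaves), giving O(n^(log_6 117)).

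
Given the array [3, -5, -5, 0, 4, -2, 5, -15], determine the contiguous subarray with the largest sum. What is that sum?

Using Kadane's algorithm on [3, -5, -5, 0, 4, -2, 5, -15]:

Scanning through the array:
Position 1 (value -5): max_ending_here = -2, max_so_far = 3
Position 2 (value -5): max_ending_here = -5, max_so_far = 3
Position 3 (value 0): max_ending_here = 0, max_so_far = 3
Position 4 (value 4): max_ending_here = 4, max_so_far = 4
Position 5 (value -2): max_ending_here = 2, max_so_far = 4
Position 6 (value 5): max_ending_here = 7, max_so_far = 7
Position 7 (value -15): max_ending_here = -8, max_so_far = 7

Maximum subarray: [0, 4, -2, 5]
Maximum sum: 7

The maximum subarray is [0, 4, -2, 5] with sum 7. This subarray runs from index 3 to index 6.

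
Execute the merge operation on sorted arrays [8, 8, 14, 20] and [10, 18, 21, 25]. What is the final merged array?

Merging process:

Compare 8 vs 10: take 8 from left. Merged: [8]
Compare 8 vs 10: take 8 from left. Merged: [8, 8]
Compare 14 vs 10: take 10 from right. Merged: [8, 8, 10]
Compare 14 vs 18: take 14 from left. Merged: [8, 8, 10, 14]
Compare 20 vs 18: take 18 from right. Merged: [8, 8, 10, 14, 18]
Compare 20 vs 21: take 20 from left. Merged: [8, 8, 10, 14, 18, 20]
Append remaining from right: [21, 25]. Merged: [8, 8, 10, 14, 18, 20, 21, 25]

Final merged array: [8, 8, 10, 14, 18, 20, 21, 25]
Total comparisons: 6

The merged array is [8, 8, 10, 14, 18, 20, 21, 25], requiring 6 comparisons. The merge step runs in O(n) time where n is the total number of elements.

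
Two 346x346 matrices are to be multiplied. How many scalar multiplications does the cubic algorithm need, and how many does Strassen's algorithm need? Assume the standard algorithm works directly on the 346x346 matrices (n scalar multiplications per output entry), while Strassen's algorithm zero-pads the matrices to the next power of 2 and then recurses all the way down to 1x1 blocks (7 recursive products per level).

Matrix multiplication for 346x346 matrices:

Strassen's algorithm requires power-of-2 dimensions. Pad 346x346 to 512x512 (next power of 2).

Standard algorithm: 346^3 = 41421736 multiplications
Strassen's algorithm: 7^(log2(512)) = 7^9 = 40353607 multiplications
Savings: 41421736 - 40353607 = 1068129 multiplications

Standard: 41421736 multiplications (346^3). Strassen: 40353607 multiplications (7^9, after padding to 512x512). Strassen reduces 8 recursive multiplications to 7 at each level.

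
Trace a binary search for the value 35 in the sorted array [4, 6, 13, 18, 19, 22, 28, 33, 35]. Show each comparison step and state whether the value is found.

Binary search for 35 in [4, 6, 13, 18, 19, 22, 28, 33, 35]:

lo=0, hi=8, mid=4, arr[mid]=19 -> 19 < 35, search right half
lo=5, hi=8, mid=6, arr[mid]=28 -> 28 < 35, search right half
lo=7, hi=8, mid=7, arr[mid]=33 -> 33 < 35, search right half
lo=8, hi=8, mid=8, arr[mid]=35 -> Found target at index 8!

Binary search finds 35 at index 8 after 4 comparisons. The search repeatedly halves the search space by comparing with the middle element.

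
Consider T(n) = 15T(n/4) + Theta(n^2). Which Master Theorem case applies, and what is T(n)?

Master Theorem for T(n) = 15T(n/4) + O(n^2):

a = 15, b = 4, c = 2
log_b(a) = log_4(15) = 1.9534

Case 3: c = 2 > log_4(15) = 1.9534
T(n) = O(n^2) = O(n^2)

For T(n) = 15T(n/4) + O(n^2): log_4(15) = 1.9534. This is Case 3 of the Master Theorem (c > log_b(a), work dominated by root), giving O(n^2).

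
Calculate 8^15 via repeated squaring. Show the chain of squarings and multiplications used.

Computing 8^15 by squaring (build up from 8^1; each line after the first costs one multiplication):

8^1 = 8
8^2 = (8^1)^2 = 8^2 = 64
8^3 = 8 * 8^2 = 8 * 64 = 512
8^6 = (8^3)^2 = 512^2 = 262144
8^7 = 8 * 8^6 = 8 * 262144 = 2097152
8^14 = (8^7)^2 = 2097152^2 = 4398046511104
8^15 = 8 * 8^14 = 8 * 4398046511104 = 35184372088832

Result: 35184372088832
Multiplications needed: 6 (6 lines after 8^1)

8^15 = 35184372088832. Using exponentiation by squaring, this requires 6 multiplications. The key idea: if the exponent is even, square the half-power; if odd, multiply by the base once.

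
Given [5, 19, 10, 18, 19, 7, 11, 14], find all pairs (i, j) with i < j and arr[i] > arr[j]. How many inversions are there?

Finding inversions in [5, 19, 10, 18, 19, 7, 11, 14]:

(1, 2): arr[1]=19 > arr[2]=10
(1, 3): arr[1]=19 > arr[3]=18
(1, 5): arr[1]=19 > arr[5]=7
(1, 6): arr[1]=19 > arr[6]=11
(1, 7): arr[1]=19 > arr[7]=14
(2, 5): arr[2]=10 > arr[5]=7
(3, 5): arr[3]=18 > arr[5]=7
(3, 6): arr[3]=18 > arr[6]=11
(3, 7): arr[3]=18 > arr[7]=14
(4, 5): arr[4]=19 > arr[5]=7
(4, 6): arr[4]=19 > arr[6]=11
(4, 7): arr[4]=19 > arr[7]=14

Total inversions: 12

The array has 12 inversion(s): (1,2), (1,3), (1,5), (1,6), (1,7), (2,5), (3,5), (3,6), (3,7), (4,5), (4,6), (4,7). Each pair (i,j) satisfies i < j and arr[i] > arr[j].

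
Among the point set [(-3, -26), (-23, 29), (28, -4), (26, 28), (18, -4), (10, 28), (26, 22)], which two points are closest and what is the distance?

Computing all pairwise distances among 7 points:

d((-3, -26), (-23, 29)) = 58.5235
d((-3, -26), (28, -4)) = 38.0132
d((-3, -26), (26, 28)) = 61.2944
d((-3, -26), (18, -4)) = 30.4138
d((-3, -26), (10, 28)) = 55.5428
d((-3, -26), (26, 22)) = 56.0803
d((-23, 29), (28, -4)) = 60.7454
d((-23, 29), (26, 28)) = 49.0102
d((-23, 29), (18, -4)) = 52.6308
d((-23, 29), (10, 28)) = 33.0151
d((-23, 29), (26, 22)) = 49.4975
d((28, -4), (26, 28)) = 32.0624
d((28, -4), (18, -4)) = 10.0
d((28, -4), (10, 28)) = 36.7151
d((28, -4), (26, 22)) = 26.0768
d((26, 28), (18, -4)) = 32.9848
d((26, 28), (10, 28)) = 16.0
d((26, 28), (26, 22)) = 6.0 <-- minimum
d((18, -4), (10, 28)) = 32.9848
d((18, -4), (26, 22)) = 27.2029
d((10, 28), (26, 22)) = 17.088

Closest pair: (26, 28) and (26, 22) with distance 6.0

The closest pair is (26, 28) and (26, 22) with Euclidean distance 6.0. For 7 points, brute-force pairwise comparison is shown above. For large n, the divide-and-conquer algorithm (sort by x, recurse on halves, check the dividing strip) achieves O(n log n).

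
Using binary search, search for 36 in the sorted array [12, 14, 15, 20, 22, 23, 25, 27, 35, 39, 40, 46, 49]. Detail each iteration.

Binary search for 36 in [12, 14, 15, 20, 22, 23, 25, 27, 35, 39, 40, 46, 49]:

lo=0, hi=12, mid=6, arr[mid]=25 -> 25 < 36, search right half
lo=7, hi=12, mid=9, arr[mid]=39 -> 39 > 36, search left half
lo=7, hi=8, mid=7, arr[mid]=27 -> 27 < 36, search right half
lo=8, hi=8, mid=8, arr[mid]=35 -> 35 < 36, search right half
lo=9 > hi=8, target 36 not found

Binary search determines that 36 is not in the array after 4 comparisons. The search space was exhausted without finding the target.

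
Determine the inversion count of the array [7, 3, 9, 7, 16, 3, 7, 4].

Finding inversions in [7, 3, 9, 7, 16, 3, 7, 4]:

(0, 1): arr[0]=7 > arr[1]=3
(0, 5): arr[0]=7 > arr[5]=3
(0, 7): arr[0]=7 > arr[7]=4
(2, 3): arr[2]=9 > arr[3]=7
(2, 5): arr[2]=9 > arr[5]=3
(2, 6): arr[2]=9 > arr[6]=7
(2, 7): arr[2]=9 > arr[7]=4
(3, 5): arr[3]=7 > arr[5]=3
(3, 7): arr[3]=7 > arr[7]=4
(4, 5): arr[4]=16 > arr[5]=3
(4, 6): arr[4]=16 > arr[6]=7
(4, 7): arr[4]=16 > arr[7]=4
(6, 7): arr[6]=7 > arr[7]=4

Total inversions: 13

The array has 13 inversion(s): (0,1), (0,5), (0,7), (2,3), (2,5), (2,6), (2,7), (3,5), (3,7), (4,5), (4,6), (4,7), (6,7). Each pair (i,j) satisfies i < j and arr[i] > arr[j].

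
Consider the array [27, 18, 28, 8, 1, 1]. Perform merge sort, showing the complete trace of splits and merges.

Merge sort trace:

Split: [27, 18, 28, 8, 1, 1] -> [27, 18, 28] and [8, 1, 1]
  Split: [27, 18, 28] -> [27] and [18, 28]
    Split: [18, 28] -> [18] and [28]
    Merge: [18] + [28] -> [18, 28]
  Merge: [27] + [18, 28] -> [18, 27, 28]
  Split: [8, 1, 1] -> [8] and [1, 1]
    Split: [1, 1] -> [1] and [1]
    Merge: [1] + [1] -> [1, 1]
  Merge: [8] + [1, 1] -> [1, 1, 8]
Merge: [18, 27, 28] + [1, 1, 8] -> [1, 1, 8, 18, 27, 28]

Final sorted array: [1, 1, 8, 18, 27, 28]

The merge sort proceeds by recursively splitting the array and merging sorted halves.
After all merges, the sorted array is [1, 1, 8, 18, 27, 28].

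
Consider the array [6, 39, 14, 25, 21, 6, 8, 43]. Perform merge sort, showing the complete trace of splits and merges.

Merge sort trace:

Split: [6, 39, 14, 25, 21, 6, 8, 43] -> [6, 39, 14, 25] and [21, 6, 8, 43]
  Split: [6, 39, 14, 25] -> [6, 39] and [14, 25]
    Split: [6, 39] -> [6] and [39]
    Merge: [6] + [39] -> [6, 39]
    Split: [14, 25] -> [14] and [25]
    Merge: [14] + [25] -> [14, 25]
  Merge: [6, 39] + [14, 25] -> [6, 14, 25, 39]
  Split: [21, 6, 8, 43] -> [21, 6] and [8, 43]
    Split: [21, 6] -> [21] and [6]
    Merge: [21] + [6] -> [6, 21]
    Split: [8, 43] -> [8] and [43]
    Merge: [8] + [43] -> [8, 43]
  Merge: [6, 21] + [8, 43] -> [6, 8, 21, 43]
Merge: [6, 14, 25, 39] + [6, 8, 21, 43] -> [6, 6, 8, 14, 21, 25, 39, 43]

Final sorted array: [6, 6, 8, 14, 21, 25, 39, 43]

The merge sort proceeds by recursively splitting the array and merging sorted halves.
After all merges, the sorted array is [6, 6, 8, 14, 21, 25, 39, 43].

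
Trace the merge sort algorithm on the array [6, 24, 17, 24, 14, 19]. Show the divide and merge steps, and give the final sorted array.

Merge sort trace:

Split: [6, 24, 17, 24, 14, 19] -> [6, 24, 17] and [24, 14, 19]
  Split: [6, 24, 17] -> [6] and [24, 17]
    Split: [24, 17] -> [24] and [17]
    Merge: [24] + [17] -> [17, 24]
  Merge: [6] + [17, 24] -> [6, 17, 24]
  Split: [24, 14, 19] -> [24] and [14, 19]
    Split: [14, 19] -> [14] and [19]
    Merge: [14] + [19] -> [14, 19]
  Merge: [24] + [14, 19] -> [14, 19, 24]
Merge: [6, 17, 24] + [14, 19, 24] -> [6, 14, 17, 19, 24, 24]

Final sorted array: [6, 14, 17, 19, 24, 24]

The merge sort proceeds by recursively splitting the array and merging sorted halves.
After all merges, the sorted array is [6, 14, 17, 19, 24, 24].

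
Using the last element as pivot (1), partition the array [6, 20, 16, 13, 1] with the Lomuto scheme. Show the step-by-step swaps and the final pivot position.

Lomuto partition with pivot = 1:

Initial array: [6, 20, 16, 13, 1]

arr[0]=6 > 1: no swap
arr[1]=20 > 1: no swap
arr[2]=16 > 1: no swap
arr[3]=13 > 1: no swap

Place pivot at position 0: [1, 20, 16, 13, 6]
Pivot position: 0

After partitioning with pivot 1, the array becomes [1, 20, 16, 13, 6]. The pivot is placed at index 0. All elements to the left of the pivot are <= 1, and all elements to the right are > 1.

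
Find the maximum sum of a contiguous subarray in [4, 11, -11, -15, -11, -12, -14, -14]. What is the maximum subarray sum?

Using Kadane's algorithm on [4, 11, -11, -15, -11, -12, -14, -14]:

Scanning through the array:
Position 1 (value 11): max_ending_here = 15, max_so_far = 15
Position 2 (value -11): max_ending_here = 4, max_so_far = 15
Position 3 (value -15): max_ending_here = -11, max_so_far = 15
Position 4 (value -11): max_ending_here = -11, max_so_far = 15
Position 5 (value -12): max_ending_here = -12, max_so_far = 15
Position 6 (value -14): max_ending_here = -14, max_so_far = 15
Position 7 (value -14): max_ending_here = -14, max_so_far = 15

Maximum subarray: [4, 11]
Maximum sum: 15

The maximum subarray is [4, 11] with sum 15. This subarray runs from index 0 to index 1.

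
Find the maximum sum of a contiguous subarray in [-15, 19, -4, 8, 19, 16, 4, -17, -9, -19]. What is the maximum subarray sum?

Using Kadane's algorithm on [-15, 19, -4, 8, 19, 16, 4, -17, -9, -19]:

Scanning through the array:
Position 1 (value 19): max_ending_here = 19, max_so_far = 19
Position 2 (value -4): max_ending_here = 15, max_so_far = 19
Position 3 (value 8): max_ending_here = 23, max_so_far = 23
Position 4 (value 19): max_ending_here = 42, max_so_far = 42
Position 5 (value 16): max_ending_here = 58, max_so_far = 58
Position 6 (value 4): max_ending_here = 62, max_so_far = 62
Position 7 (value -17): max_ending_here = 45, max_so_far = 62
Position 8 (value -9): max_ending_here = 36, max_so_far = 62
Position 9 (value -19): max_ending_here = 17, max_so_far = 62

Maximum subarray: [19, -4, 8, 19, 16, 4]
Maximum sum: 62

The maximum subarray is [19, -4, 8, 19, 16, 4] with sum 62. This subarray runs from index 1 to index 6.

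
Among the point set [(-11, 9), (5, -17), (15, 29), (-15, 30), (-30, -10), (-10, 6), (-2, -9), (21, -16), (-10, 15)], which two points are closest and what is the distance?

Computing all pairwise distances among 9 points:

d((-11, 9), (5, -17)) = 30.5287
d((-11, 9), (15, 29)) = 32.8024
d((-11, 9), (-15, 30)) = 21.3776
d((-11, 9), (-30, -10)) = 26.8701
d((-11, 9), (-10, 6)) = 3.1623 <-- minimum
d((-11, 9), (-2, -9)) = 20.1246
d((-11, 9), (21, -16)) = 40.6079
d((-11, 9), (-10, 15)) = 6.0828
d((5, -17), (15, 29)) = 47.0744
d((5, -17), (-15, 30)) = 51.0784
d((5, -17), (-30, -10)) = 35.6931
d((5, -17), (-10, 6)) = 27.4591
d((5, -17), (-2, -9)) = 10.6301
d((5, -17), (21, -16)) = 16.0312
d((5, -17), (-10, 15)) = 35.3412
d((15, 29), (-15, 30)) = 30.0167
d((15, 29), (-30, -10)) = 59.5483
d((15, 29), (-10, 6)) = 33.9706
d((15, 29), (-2, -9)) = 41.6293
d((15, 29), (21, -16)) = 45.3982
d((15, 29), (-10, 15)) = 28.6531
d((-15, 30), (-30, -10)) = 42.72
d((-15, 30), (-10, 6)) = 24.5153
d((-15, 30), (-2, -9)) = 41.1096
d((-15, 30), (21, -16)) = 58.4123
d((-15, 30), (-10, 15)) = 15.8114
d((-30, -10), (-10, 6)) = 25.6125
d((-30, -10), (-2, -9)) = 28.0179
d((-30, -10), (21, -16)) = 51.3517
d((-30, -10), (-10, 15)) = 32.0156
d((-10, 6), (-2, -9)) = 17.0
d((-10, 6), (21, -16)) = 38.0132
d((-10, 6), (-10, 15)) = 9.0
d((-2, -9), (21, -16)) = 24.0416
d((-2, -9), (-10, 15)) = 25.2982
d((21, -16), (-10, 15)) = 43.8406

Closest pair: (-11, 9) and (-10, 6) with distance 3.1623

The closest pair is (-11, 9) and (-10, 6) with Euclidean distance 3.1623. For 9 points, brute-force pairwise comparison is shown above. For large n, the divide-and-conquer algorithm (sort by x, recurse on halves, check the dividing strip) achieves O(n log n).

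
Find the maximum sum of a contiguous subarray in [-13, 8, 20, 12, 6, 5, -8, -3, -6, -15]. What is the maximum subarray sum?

Using Kadane's algorithm on [-13, 8, 20, 12, 6, 5, -8, -3, -6, -15]:

Scanning through the array:
Position 1 (value 8): max_ending_here = 8, max_so_far = 8
Position 2 (value 20): max_ending_here = 28, max_so_far = 28
Position 3 (value 12): max_ending_here = 40, max_so_far = 40
Position 4 (value 6): max_ending_here = 46, max_so_far = 46
Position 5 (value 5): max_ending_here = 51, max_so_far = 51
Position 6 (value -8): max_ending_here = 43, max_so_far = 51
Position 7 (value -3): max_ending_here = 40, max_so_far = 51
Position 8 (value -6): max_ending_here = 34, max_so_far = 51
Position 9 (value -15): max_ending_here = 19, max_so_far = 51

Maximum subarray: [8, 20, 12, 6, 5]
Maximum sum: 51

The maximum subarray is [8, 20, 12, 6, 5] with sum 51. This subarray runs from index 1 to index 5.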